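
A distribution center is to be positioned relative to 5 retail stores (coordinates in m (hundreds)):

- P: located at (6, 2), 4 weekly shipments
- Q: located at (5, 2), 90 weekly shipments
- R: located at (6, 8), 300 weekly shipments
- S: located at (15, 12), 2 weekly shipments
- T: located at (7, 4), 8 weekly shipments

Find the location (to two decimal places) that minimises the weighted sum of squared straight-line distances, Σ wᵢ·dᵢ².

The minimiser of Σwᵢ‖p−pᵢ‖² is the weighted centroid p* = (Σwᵢpᵢ)/(Σwᵢ).
Σwᵢ = 404.
Σwᵢxᵢ = 4·6 + 90·5 + 300·6 + 2·15 + 8·7 = 2360.
Σwᵢyᵢ = 4·2 + 90·2 + 300·8 + 2·12 + 8·4 = 2644.
x* = 2360/404 = 5.84, y* = 2644/404 = 6.54.

(5.84, 6.54)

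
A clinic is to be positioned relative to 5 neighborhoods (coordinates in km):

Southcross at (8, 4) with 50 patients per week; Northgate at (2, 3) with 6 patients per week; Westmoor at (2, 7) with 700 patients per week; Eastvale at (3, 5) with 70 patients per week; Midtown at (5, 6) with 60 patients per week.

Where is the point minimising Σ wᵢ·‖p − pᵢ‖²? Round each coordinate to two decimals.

The minimiser of Σwᵢ‖p−pᵢ‖² is the weighted centroid p* = (Σwᵢpᵢ)/(Σwᵢ).
Σwᵢ = 886.
Σwᵢxᵢ = 50·8 + 6·2 + 700·2 + 70·3 + 60·5 = 2322.
Σwᵢyᵢ = 50·4 + 6·3 + 700·7 + 70·5 + 60·6 = 5828.
x* = 2322/886 = 2.62, y* = 5828/886 = 6.58.

(2.62, 6.58)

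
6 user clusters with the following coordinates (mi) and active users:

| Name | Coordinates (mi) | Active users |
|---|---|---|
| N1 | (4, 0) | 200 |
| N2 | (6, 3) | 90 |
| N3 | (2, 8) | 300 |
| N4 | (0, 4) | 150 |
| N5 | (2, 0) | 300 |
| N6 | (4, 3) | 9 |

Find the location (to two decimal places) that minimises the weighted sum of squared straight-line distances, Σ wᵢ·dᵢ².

The minimiser of Σwᵢ‖p−pᵢ‖² is the weighted centroid p* = (Σwᵢpᵢ)/(Σwᵢ).
Σwᵢ = 1049.
Σwᵢxᵢ = 200·4 + 90·6 + 300·2 + 150·0 + 300·2 + 9·4 = 2576.
Σwᵢyᵢ = 200·0 + 90·3 + 300·8 + 150·4 + 300·0 + 9·3 = 3297.
x* = 2576/1049 = 2.46, y* = 3297/1049 = 3.14.

(2.46, 3.14)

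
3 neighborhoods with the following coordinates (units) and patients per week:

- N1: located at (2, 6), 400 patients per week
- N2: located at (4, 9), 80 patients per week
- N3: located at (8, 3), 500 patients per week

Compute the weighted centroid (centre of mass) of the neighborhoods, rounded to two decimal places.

The minimiser of Σwᵢ‖p−pᵢ‖² is the weighted centroid p* = (Σwᵢpᵢ)/(Σwᵢ).
Σwᵢ = 980.
Σwᵢxᵢ = 400·2 + 80·4 + 500·8 = 5120.
Σwᵢyᵢ = 400·6 + 80·9 + 500·3 = 4620.
x* = 5120/980 = 5.22, y* = 4620/980 = 4.71.

(5.22, 4.71)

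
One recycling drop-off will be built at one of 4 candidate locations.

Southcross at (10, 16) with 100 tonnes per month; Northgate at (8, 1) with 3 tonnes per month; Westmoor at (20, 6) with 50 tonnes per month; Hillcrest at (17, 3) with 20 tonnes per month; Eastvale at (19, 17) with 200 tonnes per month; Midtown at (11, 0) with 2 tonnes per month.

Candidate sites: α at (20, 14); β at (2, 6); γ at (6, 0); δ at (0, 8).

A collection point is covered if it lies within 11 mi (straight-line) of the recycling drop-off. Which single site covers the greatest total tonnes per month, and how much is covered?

Coverage radius r = 11 mi; a point is covered iff (Δx)²+(Δy)² ≤ 11² = 121.
  α (20, 14): covers {Southcross, Westmoor, Eastvale} → 350
  β (2, 6): covers {Northgate, Midtown} → 5
  γ (6, 0): covers {Northgate, Midtown} → 5
  δ (0, 8): covers {Northgate} → 3
Maximum coverage at α: 350 tonnes per month.

α, covering 350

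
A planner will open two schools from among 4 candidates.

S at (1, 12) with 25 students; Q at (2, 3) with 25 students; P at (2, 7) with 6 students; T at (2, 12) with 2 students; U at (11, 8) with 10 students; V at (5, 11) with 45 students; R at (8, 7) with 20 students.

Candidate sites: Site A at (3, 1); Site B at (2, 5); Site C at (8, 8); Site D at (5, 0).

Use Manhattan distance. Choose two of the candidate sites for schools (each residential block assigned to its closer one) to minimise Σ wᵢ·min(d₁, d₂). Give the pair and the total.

Evaluate every pair (each demand assigned to the nearer of the two):
  {Site B, Site C}: total = 596
  {Site A, Site C}: total = 732
  {Site C, Site D}: total = 807
  {Site A, Site B}: total = 961
  {Site B, Site D}: total = 961
  {Site A, Site D}: total = 1301
Best pair: {Site B, Site C} with total 596.

{Site B, Site C}, total 596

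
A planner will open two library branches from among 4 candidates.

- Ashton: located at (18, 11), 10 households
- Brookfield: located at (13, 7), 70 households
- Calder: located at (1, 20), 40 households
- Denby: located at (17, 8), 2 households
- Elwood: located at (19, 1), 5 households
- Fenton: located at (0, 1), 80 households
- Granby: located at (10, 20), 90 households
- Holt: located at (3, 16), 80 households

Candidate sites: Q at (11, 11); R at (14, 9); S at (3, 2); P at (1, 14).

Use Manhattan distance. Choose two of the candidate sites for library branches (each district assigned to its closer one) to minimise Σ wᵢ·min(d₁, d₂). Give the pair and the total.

{Q, P}, total 3178

Evaluate every pair (each demand assigned to the nearer of the two):
  {Q, P}: total = 3178
  {R, P}: total = 3373
  {S, P}: total = 3605
  {Q, S}: total = 3613
  {R, S}: total = 3933
  {Q, R}: total = 4723
Best pair: {Q, P} with total 3178.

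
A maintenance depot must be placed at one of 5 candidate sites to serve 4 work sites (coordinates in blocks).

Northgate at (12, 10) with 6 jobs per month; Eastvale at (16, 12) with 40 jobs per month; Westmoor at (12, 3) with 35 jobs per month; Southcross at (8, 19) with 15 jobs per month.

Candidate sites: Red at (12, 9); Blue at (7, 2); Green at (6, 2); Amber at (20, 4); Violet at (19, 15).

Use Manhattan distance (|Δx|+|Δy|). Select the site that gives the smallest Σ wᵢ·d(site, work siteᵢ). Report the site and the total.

Total weighted distance at each candidate:
  Red (12, 9): total = 706
  Blue (7, 2): total = 1318
  Green (6, 2): total = 1414
  Amber (20, 4): total = 1284
  Violet (19, 15): total = 1202
Minimum is at Red with total 706 blocks.

Red, total 706 blocks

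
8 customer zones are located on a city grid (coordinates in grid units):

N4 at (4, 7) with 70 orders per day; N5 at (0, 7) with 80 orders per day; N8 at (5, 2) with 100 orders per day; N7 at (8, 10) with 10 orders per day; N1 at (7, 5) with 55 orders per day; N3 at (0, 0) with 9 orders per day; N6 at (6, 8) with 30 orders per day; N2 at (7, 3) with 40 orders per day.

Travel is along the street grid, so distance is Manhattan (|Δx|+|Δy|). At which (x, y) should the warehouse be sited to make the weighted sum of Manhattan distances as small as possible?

Manhattan distance separates: Σwᵢ(|x−xᵢ|+|y−yᵢ|) = Σwᵢ|x−xᵢ| + Σwᵢ|y−yᵢ|, so x and y are optimised independently as 1-D weighted medians.
Total weight W = 394; half = 197.
x-coordinate, sorted with cumulative weight:
  x=0 (N5, w=80) cum 80
  x=0 (N3, w=9) cum 89
  x=4 (N4, w=70) cum 159
  x=5 (N8, w=100) cum 259  ← median
  x=6 (N6, w=30) cum 289
  x=7 (N1, w=55) cum 344
  x=7 (N2, w=40) cum 384
  x=8 (N7, w=10) cum 394
⇒ x* = 5
y-coordinate, sorted with cumulative weight:
  y=0 (N3, w=9) cum 9
  y=2 (N8, w=100) cum 109
  y=3 (N2, w=40) cum 149
  y=5 (N1, w=55) cum 204  ← median
  y=7 (N4, w=70) cum 274
  y=7 (N5, w=80) cum 354
  y=8 (N6, w=30) cum 384
  y=10 (N7, w=10) cum 394
⇒ y* = 5

(5, 5)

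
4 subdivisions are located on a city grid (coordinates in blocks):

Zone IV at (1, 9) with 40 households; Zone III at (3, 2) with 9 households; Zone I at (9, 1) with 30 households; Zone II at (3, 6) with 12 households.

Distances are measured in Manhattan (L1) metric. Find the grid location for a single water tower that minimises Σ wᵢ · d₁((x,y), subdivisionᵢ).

Manhattan distance separates: Σwᵢ(|x−xᵢ|+|y−yᵢ|) = Σwᵢ|x−xᵢ| + Σwᵢ|y−yᵢ|, so x and y are optimised independently as 1-D weighted medians.
Total weight W = 91; half = 45.5.
x-coordinate, sorted with cumulative weight:
  x=1 (Zone IV, w=40) cum 40
  x=3 (Zone III, w=9) cum 49  ← median
  x=3 (Zone II, w=12) cum 61
  x=9 (Zone I, w=30) cum 91
⇒ x* = 3
y-coordinate, sorted with cumulative weight:
  y=1 (Zone I, w=30) cum 30
  y=2 (Zone III, w=9) cum 39
  y=6 (Zone II, w=12) cum 51  ← median
  y=9 (Zone IV, w=40) cum 91
⇒ y* = 6

(3, 6)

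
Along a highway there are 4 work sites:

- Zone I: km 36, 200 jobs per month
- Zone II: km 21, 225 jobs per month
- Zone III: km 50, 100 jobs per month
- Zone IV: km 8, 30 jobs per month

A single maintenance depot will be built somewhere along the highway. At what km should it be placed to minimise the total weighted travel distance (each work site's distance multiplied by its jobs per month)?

For a sum of weighted absolute distances on a line, the optimum is the weighted median (not the mean). Total weight W = 555; half-weight = 277.5.
Sort by position and accumulate weight:
  km 8 (Zone IV, w=30) → cum 30
  km 21 (Zone II, w=225) → cum 255
  km 36 (Zone I, w=200) → cum 455  ≥ 277.5 → median here
  km 50 (Zone III, w=100) → cum 555
Optimal location: km 36.

x = 36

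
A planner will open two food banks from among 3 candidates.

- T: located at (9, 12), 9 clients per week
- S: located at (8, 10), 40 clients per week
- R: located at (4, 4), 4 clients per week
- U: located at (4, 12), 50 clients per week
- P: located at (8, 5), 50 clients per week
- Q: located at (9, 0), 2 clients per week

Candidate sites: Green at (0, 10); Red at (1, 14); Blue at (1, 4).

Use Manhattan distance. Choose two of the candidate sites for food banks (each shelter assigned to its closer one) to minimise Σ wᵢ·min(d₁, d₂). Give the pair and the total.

Evaluate every pair (each demand assigned to the nearer of the two):
  {Green, Blue}: total = 1155
  {Red, Blue}: total = 1216
  {Green, Red}: total = 1388
Best pair: {Green, Blue} with total 1155.

{Green, Blue}, total 1155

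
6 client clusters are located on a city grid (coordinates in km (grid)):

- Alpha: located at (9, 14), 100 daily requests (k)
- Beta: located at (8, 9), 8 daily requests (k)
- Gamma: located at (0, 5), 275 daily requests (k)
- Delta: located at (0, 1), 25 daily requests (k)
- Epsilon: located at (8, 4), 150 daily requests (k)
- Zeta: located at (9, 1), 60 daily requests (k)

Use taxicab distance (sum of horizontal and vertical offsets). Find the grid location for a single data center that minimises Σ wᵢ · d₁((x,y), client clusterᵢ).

Manhattan distance separates: Σwᵢ(|x−xᵢ|+|y−yᵢ|) = Σwᵢ|x−xᵢ| + Σwᵢ|y−yᵢ|, so x and y are optimised independently as 1-D weighted medians.
Total weight W = 618; half = 309.
x-coordinate, sorted with cumulative weight:
  x=0 (Gamma, w=275) cum 275
  x=0 (Delta, w=25) cum 300
  x=8 (Beta, w=8) cum 308
  x=8 (Epsilon, w=150) cum 458  ← median
  x=9 (Alpha, w=100) cum 558
  x=9 (Zeta, w=60) cum 618
⇒ x* = 8
y-coordinate, sorted with cumulative weight:
  y=1 (Delta, w=25) cum 25
  y=1 (Zeta, w=60) cum 85
  y=4 (Epsilon, w=150) cum 235
  y=5 (Gamma, w=275) cum 510  ← median
  y=9 (Beta, w=8) cum 518
  y=14 (Alpha, w=100) cum 618
⇒ y* = 5

(8, 5)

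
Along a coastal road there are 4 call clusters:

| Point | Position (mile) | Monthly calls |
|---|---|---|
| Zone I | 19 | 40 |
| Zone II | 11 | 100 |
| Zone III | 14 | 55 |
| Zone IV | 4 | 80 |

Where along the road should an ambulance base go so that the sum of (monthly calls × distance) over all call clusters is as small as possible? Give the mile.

For a sum of weighted absolute distances on a line, the optimum is the weighted median (not the mean). Total weight W = 275; half-weight = 137.5.
Sort by position and accumulate weight:
  mile 4 (Zone IV, w=80) → cum 80
  mile 11 (Zone II, w=100) → cum 180  ≥ 137.5 → median here
  mile 14 (Zone III, w=55) → cum 235
  mile 19 (Zone I, w=40) → cum 275
Optimal location: mile 11.

x = 11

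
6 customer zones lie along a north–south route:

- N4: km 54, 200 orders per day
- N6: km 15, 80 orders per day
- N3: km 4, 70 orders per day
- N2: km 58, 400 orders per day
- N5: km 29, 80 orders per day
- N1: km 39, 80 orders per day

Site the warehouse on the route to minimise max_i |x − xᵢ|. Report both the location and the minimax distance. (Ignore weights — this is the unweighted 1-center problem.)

location 31, max distance 27

The 1-center on a line is the midpoint of the two extreme points: leftmost at 4, rightmost at 58.
Optimal location = (4 + 58)/2 = 31; maximum distance = (58 − 4)/2 = 27.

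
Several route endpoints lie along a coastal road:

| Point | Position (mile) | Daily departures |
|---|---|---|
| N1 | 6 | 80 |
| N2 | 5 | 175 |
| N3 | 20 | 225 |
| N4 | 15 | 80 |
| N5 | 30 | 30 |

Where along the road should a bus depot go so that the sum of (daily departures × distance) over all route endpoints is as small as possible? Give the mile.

For a sum of weighted absolute distances on a line, the optimum is the weighted median (not the mean). Total weight W = 590; half-weight = 295.
Sort by position and accumulate weight:
  mile 5 (N2, w=175) → cum 175
  mile 6 (N1, w=80) → cum 255
  mile 15 (N4, w=80) → cum 335  ≥ 295 → median here
  mile 20 (N3, w=225) → cum 560
  mile 30 (N5, w=30) → cum 590
Optimal location: mile 15.

x = 15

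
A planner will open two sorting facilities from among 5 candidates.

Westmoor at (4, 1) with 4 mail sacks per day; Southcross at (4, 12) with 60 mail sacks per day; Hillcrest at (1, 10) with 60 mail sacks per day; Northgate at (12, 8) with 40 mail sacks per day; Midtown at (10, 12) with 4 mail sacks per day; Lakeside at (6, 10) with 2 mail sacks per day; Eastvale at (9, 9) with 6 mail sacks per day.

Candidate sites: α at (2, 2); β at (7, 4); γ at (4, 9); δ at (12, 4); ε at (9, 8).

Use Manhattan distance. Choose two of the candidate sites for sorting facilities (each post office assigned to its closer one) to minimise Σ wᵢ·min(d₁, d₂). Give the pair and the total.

Evaluate every pair (each demand assigned to the nearer of the two):
  {γ, ε}: total = 604
  {γ, δ}: total = 684
  {α, γ}: total = 864
  {β, γ}: total = 876
  {α, ε}: total = 1248
  {β, ε}: total = 1320
  {δ, ε}: total = 1340
  {α, δ}: total = 1544
  {β, δ}: total = 1660
  {α, β}: total = 1672
Best pair: {γ, ε} with total 604.

{γ, ε}, total 604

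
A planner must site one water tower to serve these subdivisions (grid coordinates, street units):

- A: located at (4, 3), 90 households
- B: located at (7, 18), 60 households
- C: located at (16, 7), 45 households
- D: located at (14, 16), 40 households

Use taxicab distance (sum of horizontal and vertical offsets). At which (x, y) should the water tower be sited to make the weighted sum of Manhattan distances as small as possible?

Manhattan distance separates: Σwᵢ(|x−xᵢ|+|y−yᵢ|) = Σwᵢ|x−xᵢ| + Σwᵢ|y−yᵢ|, so x and y are optimised independently as 1-D weighted medians.
Total weight W = 235; half = 117.5.
x-coordinate, sorted with cumulative weight:
  x=4 (A, w=90) cum 90
  x=7 (B, w=60) cum 150  ← median
  x=14 (D, w=40) cum 190
  x=16 (C, w=45) cum 235
⇒ x* = 7
y-coordinate, sorted with cumulative weight:
  y=3 (A, w=90) cum 90
  y=7 (C, w=45) cum 135  ← median
  y=16 (D, w=40) cum 175
  y=18 (B, w=60) cum 235
⇒ y* = 7

(7, 7)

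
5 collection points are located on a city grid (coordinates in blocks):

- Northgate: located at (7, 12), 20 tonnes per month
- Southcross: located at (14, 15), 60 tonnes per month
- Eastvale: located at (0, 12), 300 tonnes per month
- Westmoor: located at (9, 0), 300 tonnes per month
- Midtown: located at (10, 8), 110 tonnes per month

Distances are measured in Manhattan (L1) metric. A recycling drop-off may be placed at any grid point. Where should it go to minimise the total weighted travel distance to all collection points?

(9, 8)

Manhattan distance separates: Σwᵢ(|x−xᵢ|+|y−yᵢ|) = Σwᵢ|x−xᵢ| + Σwᵢ|y−yᵢ|, so x and y are optimised independently as 1-D weighted medians.
Total weight W = 790; half = 395.
x-coordinate, sorted with cumulative weight:
  x=0 (Eastvale, w=300) cum 300
  x=7 (Northgate, w=20) cum 320
  x=9 (Westmoor, w=300) cum 620  ← median
  x=10 (Midtown, w=110) cum 730
  x=14 (Southcross, w=60) cum 790
⇒ x* = 9
y-coordinate, sorted with cumulative weight:
  y=0 (Westmoor, w=300) cum 300
  y=8 (Midtown, w=110) cum 410  ← median
  y=12 (Northgate, w=20) cum 430
  y=12 (Eastvale, w=300) cum 730
  y=15 (Southcross, w=60) cum 790
⇒ y* = 8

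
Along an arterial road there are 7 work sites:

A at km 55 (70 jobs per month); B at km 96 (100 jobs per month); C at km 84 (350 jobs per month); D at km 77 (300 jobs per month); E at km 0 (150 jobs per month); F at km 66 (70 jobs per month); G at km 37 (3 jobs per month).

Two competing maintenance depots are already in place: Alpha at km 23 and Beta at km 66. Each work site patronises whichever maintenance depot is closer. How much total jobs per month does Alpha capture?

The indifferent point is the midpoint (23+66)/2 = 44.5; work sites left of it (closer to Alpha at 23) go to Alpha, those right go to Beta.
  E at 0 (w=150) → Alpha
  G at 37 (w=3) → Alpha
  A at 55 (w=70) → Beta
  F at 66 (w=70) → Beta
  D at 77 (w=300) → Beta
  C at 84 (w=350) → Beta
  B at 96 (w=100) → Beta
Alpha captures 153; Beta captures 890.

153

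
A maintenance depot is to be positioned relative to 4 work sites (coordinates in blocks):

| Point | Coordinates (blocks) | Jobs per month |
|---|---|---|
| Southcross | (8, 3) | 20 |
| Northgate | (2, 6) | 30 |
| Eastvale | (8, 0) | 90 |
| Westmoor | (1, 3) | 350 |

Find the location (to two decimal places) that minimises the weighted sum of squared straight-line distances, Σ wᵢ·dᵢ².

The minimiser of Σwᵢ‖p−pᵢ‖² is the weighted centroid p* = (Σwᵢpᵢ)/(Σwᵢ).
Σwᵢ = 490.
Σwᵢxᵢ = 20·8 + 30·2 + 90·8 + 350·1 = 1290.
Σwᵢyᵢ = 20·3 + 30·6 + 90·0 + 350·3 = 1290.
x* = 1290/490 = 2.63, y* = 1290/490 = 2.63.

(2.63, 2.63)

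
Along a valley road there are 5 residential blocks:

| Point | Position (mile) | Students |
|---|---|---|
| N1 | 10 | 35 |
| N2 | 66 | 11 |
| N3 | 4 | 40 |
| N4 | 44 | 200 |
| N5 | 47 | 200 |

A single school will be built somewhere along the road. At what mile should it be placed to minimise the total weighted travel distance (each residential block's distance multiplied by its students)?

x = 44

For a sum of weighted absolute distances on a line, the optimum is the weighted median (not the mean). Total weight W = 486; half-weight = 243.
Sort by position and accumulate weight:
  mile 4 (N3, w=40) → cum 40
  mile 10 (N1, w=35) → cum 75
  mile 44 (N4, w=200) → cum 275  ≥ 243 → median here
  mile 47 (N5, w=200) → cum 475
  mile 66 (N2, w=11) → cum 486
Optimal location: mile 44.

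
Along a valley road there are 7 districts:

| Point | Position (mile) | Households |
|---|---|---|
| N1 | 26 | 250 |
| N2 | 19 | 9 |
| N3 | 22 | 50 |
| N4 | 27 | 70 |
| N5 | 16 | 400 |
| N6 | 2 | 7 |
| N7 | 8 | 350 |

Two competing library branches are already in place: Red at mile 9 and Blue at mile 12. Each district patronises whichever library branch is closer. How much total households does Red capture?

The indifferent point is the midpoint (9+12)/2 = 10.5; districts left of it (closer to Red at 9) go to Red, those right go to Blue.
  N6 at 2 (w=7) → Red
  N7 at 8 (w=350) → Red
  N5 at 16 (w=400) → Blue
  N2 at 19 (w=9) → Blue
  N3 at 22 (w=50) → Blue
  N1 at 26 (w=250) → Blue
  N4 at 27 (w=70) → Blue
Red captures 357; Blue captures 779.

357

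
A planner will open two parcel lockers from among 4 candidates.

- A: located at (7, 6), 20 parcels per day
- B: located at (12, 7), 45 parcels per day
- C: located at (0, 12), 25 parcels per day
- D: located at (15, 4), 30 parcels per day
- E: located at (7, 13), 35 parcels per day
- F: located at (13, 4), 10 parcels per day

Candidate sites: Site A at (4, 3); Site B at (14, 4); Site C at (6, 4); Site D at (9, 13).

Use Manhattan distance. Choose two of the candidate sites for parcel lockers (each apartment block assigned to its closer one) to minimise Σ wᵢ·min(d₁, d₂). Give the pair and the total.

{Site B, Site D}, total 765

Evaluate every pair (each demand assigned to the nearer of the two):
  {Site B, Site D}: total = 765
  {Site B, Site C}: total = 1025
  {Site C, Site D}: total = 1125
  {Site A, Site B}: total = 1165
  {Site A, Site D}: total = 1305
  {Site A, Site C}: total = 1480
Best pair: {Site B, Site D} with total 765.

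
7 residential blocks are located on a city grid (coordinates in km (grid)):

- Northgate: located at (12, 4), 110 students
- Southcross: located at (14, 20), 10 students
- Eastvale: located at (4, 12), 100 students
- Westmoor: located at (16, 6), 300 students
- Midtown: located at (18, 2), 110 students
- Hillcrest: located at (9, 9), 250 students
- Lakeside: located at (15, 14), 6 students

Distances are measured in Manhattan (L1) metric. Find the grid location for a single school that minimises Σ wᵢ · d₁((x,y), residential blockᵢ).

Manhattan distance separates: Σwᵢ(|x−xᵢ|+|y−yᵢ|) = Σwᵢ|x−xᵢ| + Σwᵢ|y−yᵢ|, so x and y are optimised independently as 1-D weighted medians.
Total weight W = 886; half = 443.
x-coordinate, sorted with cumulative weight:
  x=4 (Eastvale, w=100) cum 100
  x=9 (Hillcrest, w=250) cum 350
  x=12 (Northgate, w=110) cum 460  ← median
  x=14 (Southcross, w=10) cum 470
  x=15 (Lakeside, w=6) cum 476
  x=16 (Westmoor, w=300) cum 776
  x=18 (Midtown, w=110) cum 886
⇒ x* = 12
y-coordinate, sorted with cumulative weight:
  y=2 (Midtown, w=110) cum 110
  y=4 (Northgate, w=110) cum 220
  y=6 (Westmoor, w=300) cum 520  ← median
  y=9 (Hillcrest, w=250) cum 770
  y=12 (Eastvale, w=100) cum 870
  y=14 (Lakeside, w=6) cum 876
  y=20 (Southcross, w=10) cum 886
⇒ y* = 6

(12, 6)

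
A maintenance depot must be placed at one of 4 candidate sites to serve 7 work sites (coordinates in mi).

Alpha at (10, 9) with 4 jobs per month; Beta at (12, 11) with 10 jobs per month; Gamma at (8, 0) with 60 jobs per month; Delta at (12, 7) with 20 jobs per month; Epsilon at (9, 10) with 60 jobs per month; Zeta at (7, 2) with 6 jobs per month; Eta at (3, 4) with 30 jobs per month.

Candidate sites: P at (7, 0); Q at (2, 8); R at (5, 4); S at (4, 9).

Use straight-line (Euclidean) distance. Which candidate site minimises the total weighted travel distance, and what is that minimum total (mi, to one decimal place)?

Total weighted distance at each candidate:
  P (7, 0): total = 1184.4
  Q (2, 8): total = 1545.0
  R (5, 4): total = 1089.2
  S (4, 9): total = 1366.9
Minimum is at R with total 1089.2 mi.

R, total 1089.2 mi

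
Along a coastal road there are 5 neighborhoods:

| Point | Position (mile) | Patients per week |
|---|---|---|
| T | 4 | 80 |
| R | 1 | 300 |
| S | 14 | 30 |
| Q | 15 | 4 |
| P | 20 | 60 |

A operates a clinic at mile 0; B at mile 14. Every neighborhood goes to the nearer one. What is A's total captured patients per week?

The indifferent point is the midpoint (0+14)/2 = 7; neighborhoods left of it (closer to A at 0) go to A, those right go to B.
  R at 1 (w=300) → A
  T at 4 (w=80) → A
  S at 14 (w=30) → B
  Q at 15 (w=4) → B
  P at 20 (w=60) → B
A captures 380; B captures 94.

380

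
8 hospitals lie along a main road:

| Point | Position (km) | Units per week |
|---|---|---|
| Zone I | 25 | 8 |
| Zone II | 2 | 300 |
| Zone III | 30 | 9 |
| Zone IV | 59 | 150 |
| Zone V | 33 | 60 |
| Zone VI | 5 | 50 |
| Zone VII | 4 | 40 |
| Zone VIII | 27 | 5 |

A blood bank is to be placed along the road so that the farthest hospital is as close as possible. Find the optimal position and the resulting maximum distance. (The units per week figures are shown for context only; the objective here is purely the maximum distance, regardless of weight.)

location 30.5, max distance 28.5

The 1-center on a line is the midpoint of the two extreme points: leftmost at 2, rightmost at 59.
Optimal location = (2 + 59)/2 = 30.5; maximum distance = (59 − 2)/2 = 28.5.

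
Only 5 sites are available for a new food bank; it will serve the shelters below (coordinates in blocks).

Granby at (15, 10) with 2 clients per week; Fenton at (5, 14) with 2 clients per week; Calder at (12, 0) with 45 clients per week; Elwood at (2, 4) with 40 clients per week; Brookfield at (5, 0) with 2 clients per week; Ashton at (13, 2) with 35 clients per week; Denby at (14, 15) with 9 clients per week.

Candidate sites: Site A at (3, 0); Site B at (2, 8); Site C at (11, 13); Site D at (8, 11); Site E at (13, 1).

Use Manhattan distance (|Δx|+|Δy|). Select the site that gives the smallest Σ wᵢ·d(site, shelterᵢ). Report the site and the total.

Total weighted distance at each candidate:
  Site A (3, 0): total = 1339
  Site B (2, 8): total = 1806
  Site C (11, 13): total = 1916
  Site D (8, 11): total = 1831
  Site E (13, 1): total = 902
Minimum is at Site E with total 902 blocks.

Site E, total 902 blocks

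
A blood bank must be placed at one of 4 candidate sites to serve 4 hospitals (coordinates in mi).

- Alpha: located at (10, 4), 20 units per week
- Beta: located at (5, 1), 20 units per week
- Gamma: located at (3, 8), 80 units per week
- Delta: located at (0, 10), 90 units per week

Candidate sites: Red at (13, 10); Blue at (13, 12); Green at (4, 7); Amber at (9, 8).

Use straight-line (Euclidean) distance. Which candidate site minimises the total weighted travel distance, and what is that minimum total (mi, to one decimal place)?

Total weighted distance at each candidate:
  Red (13, 10): total = 2360.8
  Blue (13, 12): total = 2488.3
  Green (4, 7): total = 819.0
  Amber (9, 8): total = 1553.5
Minimum is at Green with total 819.0 mi.

Green, total 819.0 mi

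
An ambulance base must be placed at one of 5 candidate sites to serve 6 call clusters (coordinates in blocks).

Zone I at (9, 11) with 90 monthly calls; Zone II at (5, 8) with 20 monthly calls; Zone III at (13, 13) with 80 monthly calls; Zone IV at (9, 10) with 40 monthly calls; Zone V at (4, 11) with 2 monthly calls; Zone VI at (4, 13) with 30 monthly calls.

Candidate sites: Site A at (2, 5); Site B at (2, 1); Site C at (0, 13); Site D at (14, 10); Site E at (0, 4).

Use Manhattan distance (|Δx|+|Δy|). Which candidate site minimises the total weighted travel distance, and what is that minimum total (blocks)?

Site D, total 1692 blocks

Total weighted distance at each candidate:
  Site A (2, 5): total = 3606
  Site B (2, 1): total = 4654
  Site C (0, 13): total = 2842
  Site D (14, 10): total = 1692
  Site E (0, 4): total = 4392
Minimum is at Site D with total 1692 blocks.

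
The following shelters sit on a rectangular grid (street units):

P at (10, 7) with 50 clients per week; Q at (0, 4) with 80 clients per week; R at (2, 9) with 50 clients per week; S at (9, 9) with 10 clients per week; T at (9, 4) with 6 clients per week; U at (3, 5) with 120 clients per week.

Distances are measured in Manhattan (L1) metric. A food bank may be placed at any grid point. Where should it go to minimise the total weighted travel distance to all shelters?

Manhattan distance separates: Σwᵢ(|x−xᵢ|+|y−yᵢ|) = Σwᵢ|x−xᵢ| + Σwᵢ|y−yᵢ|, so x and y are optimised independently as 1-D weighted medians.
Total weight W = 316; half = 158.
x-coordinate, sorted with cumulative weight:
  x=0 (Q, w=80) cum 80
  x=2 (R, w=50) cum 130
  x=3 (U, w=120) cum 250  ← median
  x=9 (S, w=10) cum 260
  x=9 (T, w=6) cum 266
  x=10 (P, w=50) cum 316
⇒ x* = 3
y-coordinate, sorted with cumulative weight:
  y=4 (Q, w=80) cum 80
  y=4 (T, w=6) cum 86
  y=5 (U, w=120) cum 206  ← median
  y=7 (P, w=50) cum 256
  y=9 (R, w=50) cum 306
  y=9 (S, w=10) cum 316
⇒ y* = 5

(3, 5)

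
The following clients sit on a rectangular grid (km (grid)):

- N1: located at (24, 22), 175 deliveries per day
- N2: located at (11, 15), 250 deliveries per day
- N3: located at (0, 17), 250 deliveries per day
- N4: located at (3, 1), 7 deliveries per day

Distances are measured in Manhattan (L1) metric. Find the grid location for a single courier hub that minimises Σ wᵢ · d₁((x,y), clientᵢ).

Manhattan distance separates: Σwᵢ(|x−xᵢ|+|y−yᵢ|) = Σwᵢ|x−xᵢ| + Σwᵢ|y−yᵢ|, so x and y are optimised independently as 1-D weighted medians.
Total weight W = 682; half = 341.
x-coordinate, sorted with cumulative weight:
  x=0 (N3, w=250) cum 250
  x=3 (N4, w=7) cum 257
  x=11 (N2, w=250) cum 507  ← median
  x=24 (N1, w=175) cum 682
⇒ x* = 11
y-coordinate, sorted with cumulative weight:
  y=1 (N4, w=7) cum 7
  y=15 (N2, w=250) cum 257
  y=17 (N3, w=250) cum 507  ← median
  y=22 (N1, w=175) cum 682
⇒ y* = 17

(11, 17)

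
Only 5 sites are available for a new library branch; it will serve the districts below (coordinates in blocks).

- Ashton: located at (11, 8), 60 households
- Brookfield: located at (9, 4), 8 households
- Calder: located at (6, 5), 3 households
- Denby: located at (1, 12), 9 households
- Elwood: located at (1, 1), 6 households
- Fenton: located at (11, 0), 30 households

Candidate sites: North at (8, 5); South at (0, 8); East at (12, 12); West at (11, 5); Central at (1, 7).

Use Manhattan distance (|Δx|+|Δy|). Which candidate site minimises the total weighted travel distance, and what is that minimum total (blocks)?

West, total 606 blocks

Total weighted distance at each candidate:
  North (8, 5): total = 814
  South (0, 8): total = 1454
  East (12, 12): total = 1048
  West (11, 5): total = 606
  Central (1, 7): total = 1360
Minimum is at West with total 606 blocks.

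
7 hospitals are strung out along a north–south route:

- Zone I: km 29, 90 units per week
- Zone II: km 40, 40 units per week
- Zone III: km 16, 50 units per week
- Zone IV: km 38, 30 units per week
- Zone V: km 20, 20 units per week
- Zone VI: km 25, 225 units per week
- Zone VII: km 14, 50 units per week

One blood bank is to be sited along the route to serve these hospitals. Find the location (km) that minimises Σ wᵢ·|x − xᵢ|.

For a sum of weighted absolute distances on a line, the optimum is the weighted median (not the mean). Total weight W = 505; half-weight = 252.5.
Sort by position and accumulate weight:
  km 14 (Zone VII, w=50) → cum 50
  km 16 (Zone III, w=50) → cum 100
  km 20 (Zone V, w=20) → cum 120
  km 25 (Zone VI, w=225) → cum 345  ≥ 252.5 → median here
  km 29 (Zone I, w=90) → cum 435
  km 38 (Zone IV, w=30) → cum 465
  km 40 (Zone II, w=40) → cum 505
Optimal location: km 25.

x = 25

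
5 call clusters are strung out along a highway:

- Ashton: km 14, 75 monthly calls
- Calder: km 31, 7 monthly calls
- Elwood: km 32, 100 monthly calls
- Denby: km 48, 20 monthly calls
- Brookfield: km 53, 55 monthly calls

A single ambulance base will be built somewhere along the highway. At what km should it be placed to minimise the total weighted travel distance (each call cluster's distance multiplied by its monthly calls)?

For a sum of weighted absolute distances on a line, the optimum is the weighted median (not the mean). Total weight W = 257; half-weight = 128.5.
Sort by position and accumulate weight:
  km 14 (Ashton, w=75) → cum 75
  km 31 (Calder, w=7) → cum 82
  km 32 (Elwood, w=100) → cum 182  ≥ 128.5 → median here
  km 48 (Denby, w=20) → cum 202
  km 53 (Brookfield, w=55) → cum 257
Optimal location: km 32.

x = 32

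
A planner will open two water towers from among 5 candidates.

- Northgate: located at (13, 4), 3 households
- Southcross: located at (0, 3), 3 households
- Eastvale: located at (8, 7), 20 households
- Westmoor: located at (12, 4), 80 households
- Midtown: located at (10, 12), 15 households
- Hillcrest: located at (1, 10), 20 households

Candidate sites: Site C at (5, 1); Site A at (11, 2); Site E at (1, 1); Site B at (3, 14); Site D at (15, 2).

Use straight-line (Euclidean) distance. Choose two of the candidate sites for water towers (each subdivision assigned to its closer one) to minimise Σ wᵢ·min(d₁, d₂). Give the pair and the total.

Evaluate every pair (each demand assigned to the nearer of the two):
  {Site A, Site B}: total = 535.8
  {Site A, Site E}: total = 641.4
  {Site C, Site A}: total = 667.9
  {Site B, Site D}: total = 701.8
  {Site A, Site D}: total = 744.0
  {Site C, Site D}: total = 811.9
  {Site E, Site D}: total = 823.4
  {Site C, Site B}: total = 983.9
  {Site C, Site E}: total = 1137.0
  {Site E, Site B}: total = 1326.6
Best pair: {Site A, Site B} with total 535.8.

{Site A, Site B}, total 535.8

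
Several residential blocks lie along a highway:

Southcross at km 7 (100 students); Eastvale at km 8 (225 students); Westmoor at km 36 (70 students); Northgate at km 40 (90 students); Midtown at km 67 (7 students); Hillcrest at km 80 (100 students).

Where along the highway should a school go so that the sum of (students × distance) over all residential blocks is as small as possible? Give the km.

x = 8

For a sum of weighted absolute distances on a line, the optimum is the weighted median (not the mean). Total weight W = 592; half-weight = 296.
Sort by position and accumulate weight:
  km 7 (Southcross, w=100) → cum 100
  km 8 (Eastvale, w=225) → cum 325  ≥ 296 → median here
  km 36 (Westmoor, w=70) → cum 395
  km 40 (Northgate, w=90) → cum 485
  km 67 (Midtown, w=7) → cum 492
  km 80 (Hillcrest, w=100) → cum 592
Optimal location: km 8.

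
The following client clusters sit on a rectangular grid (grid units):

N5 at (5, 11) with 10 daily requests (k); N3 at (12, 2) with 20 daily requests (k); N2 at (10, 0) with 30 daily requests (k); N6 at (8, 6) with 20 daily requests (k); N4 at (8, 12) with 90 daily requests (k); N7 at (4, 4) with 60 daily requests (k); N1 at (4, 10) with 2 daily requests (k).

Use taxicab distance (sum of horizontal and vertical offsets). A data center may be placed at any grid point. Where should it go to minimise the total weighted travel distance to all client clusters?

Manhattan distance separates: Σwᵢ(|x−xᵢ|+|y−yᵢ|) = Σwᵢ|x−xᵢ| + Σwᵢ|y−yᵢ|, so x and y are optimised independently as 1-D weighted medians.
Total weight W = 232; half = 116.
x-coordinate, sorted with cumulative weight:
  x=4 (N7, w=60) cum 60
  x=4 (N1, w=2) cum 62
  x=5 (N5, w=10) cum 72
  x=8 (N6, w=20) cum 92
  x=8 (N4, w=90) cum 182  ← median
  x=10 (N2, w=30) cum 212
  x=12 (N3, w=20) cum 232
⇒ x* = 8
y-coordinate, sorted with cumulative weight:
  y=0 (N2, w=30) cum 30
  y=2 (N3, w=20) cum 50
  y=4 (N7, w=60) cum 110
  y=6 (N6, w=20) cum 130  ← median
  y=10 (N1, w=2) cum 132
  y=11 (N5, w=10) cum 142
  y=12 (N4, w=90) cum 232
⇒ y* = 6

(8, 6)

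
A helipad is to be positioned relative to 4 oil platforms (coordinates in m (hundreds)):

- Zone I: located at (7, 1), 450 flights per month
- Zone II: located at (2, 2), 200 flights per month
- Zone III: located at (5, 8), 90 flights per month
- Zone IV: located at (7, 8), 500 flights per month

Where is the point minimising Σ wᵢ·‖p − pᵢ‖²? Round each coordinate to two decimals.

The minimiser of Σwᵢ‖p−pᵢ‖² is the weighted centroid p* = (Σwᵢpᵢ)/(Σwᵢ).
Σwᵢ = 1240.
Σwᵢxᵢ = 450·7 + 200·2 + 90·5 + 500·7 = 7500.
Σwᵢyᵢ = 450·1 + 200·2 + 90·8 + 500·8 = 5570.
x* = 7500/1240 = 6.05, y* = 5570/1240 = 4.49.

(6.05, 4.49)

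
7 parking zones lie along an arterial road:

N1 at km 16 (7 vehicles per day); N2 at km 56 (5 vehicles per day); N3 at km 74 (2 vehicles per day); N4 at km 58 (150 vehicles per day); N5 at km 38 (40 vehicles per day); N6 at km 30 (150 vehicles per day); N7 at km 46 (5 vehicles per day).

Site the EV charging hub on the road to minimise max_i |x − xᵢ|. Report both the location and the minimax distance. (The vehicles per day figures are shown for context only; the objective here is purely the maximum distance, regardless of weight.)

location 45, max distance 29

The 1-center on a line is the midpoint of the two extreme points: leftmost at 16, rightmost at 74.
Optimal location = (16 + 74)/2 = 45; maximum distance = (74 − 16)/2 = 29.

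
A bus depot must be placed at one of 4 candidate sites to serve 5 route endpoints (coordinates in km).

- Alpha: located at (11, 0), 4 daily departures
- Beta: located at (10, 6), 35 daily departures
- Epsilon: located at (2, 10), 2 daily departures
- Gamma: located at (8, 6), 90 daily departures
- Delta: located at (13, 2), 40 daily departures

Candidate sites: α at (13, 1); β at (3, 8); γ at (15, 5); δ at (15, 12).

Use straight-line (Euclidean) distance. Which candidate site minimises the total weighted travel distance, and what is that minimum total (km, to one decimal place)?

Total weighted distance at each candidate:
  α (13, 1): total = 917.8
  β (3, 8): total = 1255.7
  γ (15, 5): total = 1012.6
  δ (15, 12): total = 1587.9
Minimum is at α with total 917.8 km.

α, total 917.8 km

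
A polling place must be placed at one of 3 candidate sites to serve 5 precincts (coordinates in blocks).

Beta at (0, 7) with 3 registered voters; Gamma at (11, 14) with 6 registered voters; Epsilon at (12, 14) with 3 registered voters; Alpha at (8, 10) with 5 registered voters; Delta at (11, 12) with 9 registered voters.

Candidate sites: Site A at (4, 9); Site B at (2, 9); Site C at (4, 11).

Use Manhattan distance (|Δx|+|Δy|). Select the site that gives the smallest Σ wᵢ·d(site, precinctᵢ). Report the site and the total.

Site C, total 214 blocks

Total weighted distance at each candidate:
  Site A (4, 9): total = 244
  Site B (2, 9): total = 284
  Site C (4, 11): total = 214
Minimum is at Site C with total 214 blocks.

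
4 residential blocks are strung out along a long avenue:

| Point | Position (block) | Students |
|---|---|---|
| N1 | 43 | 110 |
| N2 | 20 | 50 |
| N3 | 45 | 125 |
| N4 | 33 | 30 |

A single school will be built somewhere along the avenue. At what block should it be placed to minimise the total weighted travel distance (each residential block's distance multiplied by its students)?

For a sum of weighted absolute distances on a line, the optimum is the weighted median (not the mean). Total weight W = 315; half-weight = 157.5.
Sort by position and accumulate weight:
  block 20 (N2, w=50) → cum 50
  block 33 (N4, w=30) → cum 80
  block 43 (N1, w=110) → cum 190  ≥ 157.5 → median here
  block 45 (N3, w=125) → cum 315
Optimal location: block 43.

x = 43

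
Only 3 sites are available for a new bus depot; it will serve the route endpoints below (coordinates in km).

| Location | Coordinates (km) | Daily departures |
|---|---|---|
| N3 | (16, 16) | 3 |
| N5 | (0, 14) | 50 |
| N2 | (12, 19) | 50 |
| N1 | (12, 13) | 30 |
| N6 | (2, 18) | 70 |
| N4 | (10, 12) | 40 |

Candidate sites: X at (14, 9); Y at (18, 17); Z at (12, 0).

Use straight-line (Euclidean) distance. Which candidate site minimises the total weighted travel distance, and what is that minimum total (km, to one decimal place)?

Total weighted distance at each candidate:
  X (14, 9): total = 2659.2
  Y (18, 17): total = 2951.2
  Z (12, 0): total = 4239.4
Minimum is at X with total 2659.2 km.

X, total 2659.2 km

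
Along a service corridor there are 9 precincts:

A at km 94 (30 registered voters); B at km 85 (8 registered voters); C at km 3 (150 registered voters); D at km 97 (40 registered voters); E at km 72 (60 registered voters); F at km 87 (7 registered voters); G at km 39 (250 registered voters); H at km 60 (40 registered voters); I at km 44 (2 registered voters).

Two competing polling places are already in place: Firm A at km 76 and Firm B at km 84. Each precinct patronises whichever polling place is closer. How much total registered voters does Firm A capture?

502

The indifferent point is the midpoint (76+84)/2 = 80; precincts left of it (closer to Firm A at 76) go to Firm A, those right go to Firm B.
  C at 3 (w=150) → Firm A
  G at 39 (w=250) → Firm A
  I at 44 (w=2) → Firm A
  H at 60 (w=40) → Firm A
  E at 72 (w=60) → Firm A
  B at 85 (w=8) → Firm B
  F at 87 (w=7) → Firm B
  A at 94 (w=30) → Firm B
  D at 97 (w=40) → Firm B
Firm A captures 502; Firm B captures 85.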